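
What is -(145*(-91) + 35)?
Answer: 13160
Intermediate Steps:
-(145*(-91) + 35) = -(-13195 + 35) = -1*(-13160) = 13160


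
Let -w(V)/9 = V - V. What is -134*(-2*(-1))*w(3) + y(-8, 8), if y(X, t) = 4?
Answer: 4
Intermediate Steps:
w(V) = 0 (w(V) = -9*(V - V) = -9*0 = 0)
-134*(-2*(-1))*w(3) + y(-8, 8) = -134*(-2*(-1))*0 + 4 = -268*0 + 4 = -134*0 + 4 = 0 + 4 = 4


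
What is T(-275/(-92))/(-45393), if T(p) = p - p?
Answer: 0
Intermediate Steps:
T(p) = 0
T(-275/(-92))/(-45393) = 0/(-45393) = 0*(-1/45393) = 0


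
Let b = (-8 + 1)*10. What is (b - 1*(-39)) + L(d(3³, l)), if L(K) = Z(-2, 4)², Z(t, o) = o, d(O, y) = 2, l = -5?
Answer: -15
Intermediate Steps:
b = -70 (b = -7*10 = -70)
L(K) = 16 (L(K) = 4² = 16)
(b - 1*(-39)) + L(d(3³, l)) = (-70 - 1*(-39)) + 16 = (-70 + 39) + 16 = -31 + 16 = -15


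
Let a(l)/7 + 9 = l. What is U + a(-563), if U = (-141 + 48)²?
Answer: 4645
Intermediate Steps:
U = 8649 (U = (-93)² = 8649)
a(l) = -63 + 7*l
U + a(-563) = 8649 + (-63 + 7*(-563)) = 8649 + (-63 - 3941) = 8649 - 4004 = 4645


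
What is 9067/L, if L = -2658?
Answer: -9067/2658 ≈ -3.4112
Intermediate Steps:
9067/L = 9067/(-2658) = 9067*(-1/2658) = -9067/2658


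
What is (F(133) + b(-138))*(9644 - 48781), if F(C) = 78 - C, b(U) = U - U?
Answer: 2152535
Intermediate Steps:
b(U) = 0
(F(133) + b(-138))*(9644 - 48781) = ((78 - 1*133) + 0)*(9644 - 48781) = ((78 - 133) + 0)*(-39137) = (-55 + 0)*(-39137) = -55*(-39137) = 2152535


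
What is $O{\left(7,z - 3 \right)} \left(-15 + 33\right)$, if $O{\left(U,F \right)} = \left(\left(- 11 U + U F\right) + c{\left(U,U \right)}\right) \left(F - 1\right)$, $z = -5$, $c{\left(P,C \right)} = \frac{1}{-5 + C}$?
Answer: $21465$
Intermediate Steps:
$O{\left(U,F \right)} = \left(-1 + F\right) \left(\frac{1}{-5 + U} - 11 U + F U\right)$ ($O{\left(U,F \right)} = \left(\left(- 11 U + U F\right) + \frac{1}{-5 + U}\right) \left(F - 1\right) = \left(\left(- 11 U + F U\right) + \frac{1}{-5 + U}\right) \left(-1 + F\right) = \left(\frac{1}{-5 + U} - 11 U + F U\right) \left(-1 + F\right) = \left(-1 + F\right) \left(\frac{1}{-5 + U} - 11 U + F U\right)$)
$O{\left(7,z - 3 \right)} \left(-15 + 33\right) = \frac{-1 - 8 + 7 \left(-5 + 7\right) \left(11 + \left(-5 - 3\right)^{2} - 12 \left(-5 - 3\right)\right)}{-5 + 7} \left(-15 + 33\right) = \frac{-1 - 8 + 7 \cdot 2 \left(11 + \left(-5 - 3\right)^{2} - 12 \left(-5 - 3\right)\right)}{2} \cdot 18 = \frac{-1 - 8 + 7 \cdot 2 \left(11 + \left(-8\right)^{2} - -96\right)}{2} \cdot 18 = \frac{-1 - 8 + 7 \cdot 2 \left(11 + 64 + 96\right)}{2} \cdot 18 = \frac{-1 - 8 + 7 \cdot 2 \cdot 171}{2} \cdot 18 = \frac{-1 - 8 + 2394}{2} \cdot 18 = \frac{1}{2} \cdot 2385 \cdot 18 = \frac{2385}{2} \cdot 18 = 21465$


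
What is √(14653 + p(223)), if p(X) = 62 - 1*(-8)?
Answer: √14723 ≈ 121.34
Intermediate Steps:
p(X) = 70 (p(X) = 62 + 8 = 70)
√(14653 + p(223)) = √(14653 + 70) = √14723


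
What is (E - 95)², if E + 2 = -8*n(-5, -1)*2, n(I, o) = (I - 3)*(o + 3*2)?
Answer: 294849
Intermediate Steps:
n(I, o) = (-3 + I)*(6 + o) (n(I, o) = (-3 + I)*(o + 6) = (-3 + I)*(6 + o))
E = 638 (E = -2 - 8*(-18 - 3*(-1) + 6*(-5) - 5*(-1))*2 = -2 - 8*(-18 + 3 - 30 + 5)*2 = -2 - (-320)*2 = -2 - 8*(-80) = -2 + 640 = 638)
(E - 95)² = (638 - 95)² = 543² = 294849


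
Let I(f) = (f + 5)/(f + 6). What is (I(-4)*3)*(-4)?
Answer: -6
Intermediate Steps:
I(f) = (5 + f)/(6 + f)
(I(-4)*3)*(-4) = (((5 - 4)/(6 - 4))*3)*(-4) = ((1/2)*3)*(-4) = (((½)*1)*3)*(-4) = ((½)*3)*(-4) = (3/2)*(-4) = -6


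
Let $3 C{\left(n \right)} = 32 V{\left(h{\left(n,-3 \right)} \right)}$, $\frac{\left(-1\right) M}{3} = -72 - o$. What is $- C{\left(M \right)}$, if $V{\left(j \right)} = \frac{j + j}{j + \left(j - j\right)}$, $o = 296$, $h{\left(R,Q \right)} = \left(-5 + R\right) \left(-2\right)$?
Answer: $- \frac{64}{3} \approx -21.333$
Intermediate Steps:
$h{\left(R,Q \right)} = 10 - 2 R$
$M = 1104$ ($M = - 3 \left(-72 - 296\right) = \left(-3\right) \left(-368\right) = 1104$)
$V{\left(j \right)} = 2$ ($V{\left(j \right)} = \frac{2 j}{j + 0} = \frac{2 j}{j} = 2$)
$C{\left(n \right)} = \frac{64}{3}$ ($C{\left(n \right)} = \frac{32 \cdot 2}{3} = \frac{1}{3} \cdot 64 = \frac{64}{3}$)
$- C{\left(M \right)} = \left(-1\right) \frac{64}{3} = - \frac{64}{3}$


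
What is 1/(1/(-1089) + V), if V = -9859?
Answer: -1089/10736452 ≈ -0.00010143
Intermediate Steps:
1/(1/(-1089) + V) = 1/(1/(-1089) - 9859) = 1/(-1/1089 - 9859) = 1/(-10736452/1089) = -1089/10736452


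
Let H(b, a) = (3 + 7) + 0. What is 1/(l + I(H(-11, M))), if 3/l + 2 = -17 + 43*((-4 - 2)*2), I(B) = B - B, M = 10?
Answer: -535/3 ≈ -178.33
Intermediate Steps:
H(b, a) = 10 (H(b, a) = 10 + 0 = 10)
I(B) = 0
l = -3/535 (l = 3/(-2 + (-17 + 43*((-4 - 2)*2))) = 3/(-2 + (-17 + 43*(-6*2))) = 3/(-2 + (-17 + 43*(-12))) = 3/(-2 + (-17 - 516)) = 3/(-2 - 533) = 3/(-535) = 3*(-1/535) = -3/535 ≈ -0.0056075)
1/(l + I(H(-11, M))) = 1/(-3/535 + 0) = 1/(-3/535) = -535/3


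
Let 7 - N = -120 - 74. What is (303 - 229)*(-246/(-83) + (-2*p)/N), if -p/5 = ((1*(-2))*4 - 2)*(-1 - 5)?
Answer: 2448068/5561 ≈ 440.22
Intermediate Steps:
N = 201 (N = 7 - (-120 - 74) = 7 - 1*(-194) = 7 + 194 = 201)
p = -300 (p = -5*((1*(-2))*4 - 2)*(-1 - 5) = -5*(-2*4 - 2)*(-6) = -5*(-8 - 2)*(-6) = -(-50)*(-6) = -5*60 = -300)
(303 - 229)*(-246/(-83) + (-2*p)/N) = (303 - 229)*(-246/(-83) - 2*(-300)/201) = 74*(-246*(-1/83) + 600*(1/201)) = 74*(246/83 + 200/67) = 74*(33082/5561) = 2448068/5561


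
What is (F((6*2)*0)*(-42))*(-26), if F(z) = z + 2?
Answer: 2184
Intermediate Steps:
F(z) = 2 + z
(F((6*2)*0)*(-42))*(-26) = ((2 + (6*2)*0)*(-42))*(-26) = ((2 + 12*0)*(-42))*(-26) = ((2 + 0)*(-42))*(-26) = (2*(-42))*(-26) = -84*(-26) = 2184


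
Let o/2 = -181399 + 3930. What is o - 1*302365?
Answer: -657303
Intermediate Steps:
o = -354938 (o = 2*(-181399 + 3930) = 2*(-177469) = -354938)
o - 1*302365 = -354938 - 1*302365 = -354938 - 302365 = -657303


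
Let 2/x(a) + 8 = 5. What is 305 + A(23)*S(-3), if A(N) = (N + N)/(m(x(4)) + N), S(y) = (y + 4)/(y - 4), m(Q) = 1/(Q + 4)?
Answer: 496995/1631 ≈ 304.72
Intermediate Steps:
x(a) = -⅔ (x(a) = 2/(-8 + 5) = 2/(-3) = 2*(-⅓) = -⅔)
m(Q) = 1/(4 + Q)
S(y) = (4 + y)/(-4 + y)
A(N) = 2*N/(3/10 + N) (A(N) = (N + N)/(1/(4 - ⅔) + N) = (2*N)/(1/(10/3) + N) = (2*N)/(3/10 + N) = 2*N/(3/10 + N))
305 + A(23)*S(-3) = 305 + (20*23/(3 + 10*23))*((4 - 3)/(-4 - 3)) = 305 + (20*23/(3 + 230))*(1/(-7)) = 305 + (20*23/233)*(-⅐*1) = 305 + (20*23*(1/233))*(-⅐) = 305 + (460/233)*(-⅐) = 305 - 460/1631 = 496995/1631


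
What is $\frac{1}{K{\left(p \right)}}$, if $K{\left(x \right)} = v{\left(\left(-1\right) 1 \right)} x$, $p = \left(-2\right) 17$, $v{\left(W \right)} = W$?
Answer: $\frac{1}{34} \approx 0.029412$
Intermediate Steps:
$p = -34$
$K{\left(x \right)} = - x$ ($K{\left(x \right)} = \left(-1\right) 1 x = - x$)
$\frac{1}{K{\left(p \right)}} = \frac{1}{\left(-1\right) \left(-34\right)} = \frac{1}{34}$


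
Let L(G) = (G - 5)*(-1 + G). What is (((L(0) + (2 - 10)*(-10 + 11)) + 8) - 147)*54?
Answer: -7668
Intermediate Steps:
L(G) = (-1 + G)*(-5 + G) (L(G) = (-5 + G)*(-1 + G) = (-1 + G)*(-5 + G))
(((L(0) + (2 - 10)*(-10 + 11)) + 8) - 147)*54 = ((((5 + 0² - 6*0) + (2 - 10)*(-10 + 11)) + 8) - 147)*54 = ((((5 + 0 + 0) - 8*1) + 8) - 147)*54 = (((5 - 8) + 8) - 147)*54 = ((-3 + 8) - 147)*54 = (5 - 147)*54 = -142*54 = -7668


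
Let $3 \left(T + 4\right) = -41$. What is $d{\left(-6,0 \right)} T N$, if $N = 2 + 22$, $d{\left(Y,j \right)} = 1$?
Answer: $-424$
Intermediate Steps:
$N = 24$
$T = - \frac{53}{3}$ ($T = -4 + \frac{1}{3} \left(-41\right) = -4 - \frac{41}{3} = - \frac{53}{3} \approx -17.667$)
$d{\left(-6,0 \right)} T N = 1 \left(- \frac{53}{3}\right) 24 = \left(- \frac{53}{3}\right) 24 = -424$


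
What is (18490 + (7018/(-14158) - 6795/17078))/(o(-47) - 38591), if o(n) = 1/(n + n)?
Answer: -35018815097677/73092308231485 ≈ -0.47910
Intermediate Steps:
o(n) = 1/(2*n)
(18490 + (7018/(-14158) - 6795/17078))/(o(-47) - 38591) = (18490 + (7018/(-14158) - 6795/17078))/((½)/(-47) - 38591) = (18490 + (7018*(-1/14158) - 6795*1/17078))/((½)*(-1/47) - 38591) = (18490 + (-3509/7079 - 6795/17078))/(-1/94 - 38591) = (18490 - 108028507/120895162)/(-3627555/94) = (2235243516873/120895162)*(-94/3627555) = -35018815097677/73092308231485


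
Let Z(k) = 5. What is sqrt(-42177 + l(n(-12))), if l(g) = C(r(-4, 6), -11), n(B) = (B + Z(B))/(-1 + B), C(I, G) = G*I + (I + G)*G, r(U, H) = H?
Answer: 2*I*sqrt(10547) ≈ 205.4*I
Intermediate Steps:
C(I, G) = G*I + G*(G + I) (C(I, G) = G*I + (G + I)*G = G*I + G*(G + I))
n(B) = (5 + B)/(-1 + B) (n(B) = (B + 5)/(-1 + B) = (5 + B)/(-1 + B))
l(g) = -11 (l(g) = -11*(-11 + 2*6) = -11*(-11 + 12) = -11*1 = -11)
sqrt(-42177 + l(n(-12))) = sqrt(-42177 - 11) = sqrt(-42188) = 2*I*sqrt(10547)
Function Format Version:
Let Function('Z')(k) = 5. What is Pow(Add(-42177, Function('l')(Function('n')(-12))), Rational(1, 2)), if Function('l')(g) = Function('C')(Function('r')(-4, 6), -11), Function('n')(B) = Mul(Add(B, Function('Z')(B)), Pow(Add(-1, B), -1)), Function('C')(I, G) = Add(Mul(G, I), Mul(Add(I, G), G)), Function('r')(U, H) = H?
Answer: Mul(2, I, Pow(10547, Rational(1, 2))) ≈ Mul(205.40, I)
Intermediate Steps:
Function('C')(I, G) = Add(Mul(G, I), Mul(G, Add(G, I))) (Function('C')(I, G) = Add(Mul(G, I), Mul(Add(G, I), G)) = Add(Mul(G, I), Mul(G, Add(G, I))))
Function('n')(B) = Mul(Pow(Add(-1, B), -1), Add(5, B)) (Function('n')(B) = Mul(Add(B, 5), Pow(Add(-1, B), -1)) = Mul(Add(5, B), Pow(Add(-1, B), -1)) = Mul(Pow(Add(-1, B), -1), Add(5, B)))
Function('l')(g) = -11 (Function('l')(g) = Mul(-11, Add(-11, Mul(2, 6))) = Mul(-11, Add(-11, 12)) = Mul(-11, 1) = -11)
Pow(Add(-42177, Function('l')(Function('n')(-12))), Rational(1, 2)) = Pow(Add(-42177, -11), Rational(1, 2)) = Pow(-42188, Rational(1, 2)) = Mul(2, I, Pow(10547, Rational(1, 2)))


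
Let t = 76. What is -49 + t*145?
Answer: 10971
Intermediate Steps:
-49 + t*145 = -49 + 76*145 = -49 + 11020 = 10971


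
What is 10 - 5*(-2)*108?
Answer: 1090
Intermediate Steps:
10 - 5*(-2)*108 = 10 + 10*108 = 10 + 1080 = 1090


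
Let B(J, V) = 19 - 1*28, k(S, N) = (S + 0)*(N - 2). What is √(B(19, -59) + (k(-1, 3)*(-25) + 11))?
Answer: 3*√3 ≈ 5.1962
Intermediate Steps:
k(S, N) = S*(-2 + N)
B(J, V) = -9 (B(J, V) = 19 - 28 = -9)
√(B(19, -59) + (k(-1, 3)*(-25) + 11)) = √(-9 + (-(-2 + 3)*(-25) + 11)) = √(-9 + (-1*1*(-25) + 11)) = √(-9 + (-1*(-25) + 11)) = √(-9 + (25 + 11)) = √(-9 + 36) = √27 = 3*√3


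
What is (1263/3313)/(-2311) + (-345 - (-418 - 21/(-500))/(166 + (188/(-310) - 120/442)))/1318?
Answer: -1484045000596493153/5707761908992294400 ≈ -0.26000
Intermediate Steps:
(1263/3313)/(-2311) + (-345 - (-418 - 21/(-500))/(166 + (188/(-310) - 120/442)))/1318 = (1263*(1/3313))*(-1/2311) + (-345 - (-418 - 21*(-1/500))/(166 + (188*(-1/310) - 120*1/442)))*(1/1318) = (1263/3313)*(-1/2311) + (-345 - (-418 + 21/500)/(166 + (-94/155 - 60/221)))*(1/1318) = -1263/7656343 + (-345 - (-208979)/(500*(166 - 30074/34255)))*(1/1318) = -1263/7656343 + (-345 - (-208979)/(500*5656256/34255))*(1/1318) = -1263/7656343 + (-345 - (-208979)*34255/(500*5656256))*(1/1318) = -1263/7656343 + (-345 - 1*(-1431715129/565625600))*(1/1318) = -1263/7656343 + (-345 + 1431715129/565625600)*(1/1318) = -1263/7656343 - 193709116871/565625600*1/1318 = -1263/7656343 - 193709116871/745494540800 = -1484045000596493153/5707761908992294400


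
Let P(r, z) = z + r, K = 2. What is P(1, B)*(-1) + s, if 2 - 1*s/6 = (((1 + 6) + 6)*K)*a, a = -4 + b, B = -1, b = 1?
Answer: 480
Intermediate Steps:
P(r, z) = r + z
a = -3 (a = -4 + 1 = -3)
s = 480 (s = 12 - 6*((1 + 6) + 6)*2*(-3) = 12 - 6*(7 + 6)*2*(-3) = 12 - 6*13*2*(-3) = 12 - 156*(-3) = 12 - 6*(-78) = 12 + 468 = 480)
P(1, B)*(-1) + s = (1 - 1)*(-1) + 480 = 0*(-1) + 480 = 0 + 480 = 480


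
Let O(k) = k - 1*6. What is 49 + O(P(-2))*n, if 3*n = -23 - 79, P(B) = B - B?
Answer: 253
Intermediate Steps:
P(B) = 0
O(k) = -6 + k (O(k) = k - 6 = -6 + k)
n = -34 (n = (-23 - 79)/3 = (⅓)*(-102) = -34)
49 + O(P(-2))*n = 49 + (-6 + 0)*(-34) = 49 - 6*(-34) = 49 + 204 = 253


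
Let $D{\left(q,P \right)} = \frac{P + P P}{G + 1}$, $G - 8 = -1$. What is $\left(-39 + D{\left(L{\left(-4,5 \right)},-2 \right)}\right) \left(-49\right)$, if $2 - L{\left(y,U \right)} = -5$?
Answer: $\frac{7595}{4} \approx 1898.8$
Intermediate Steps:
$L{\left(y,U \right)} = 7$ ($L{\left(y,U \right)} = 2 - -5 = 2 + 5 = 7$)
$G = 7$ ($G = 8 - 1 = 7$)
$D{\left(q,P \right)} = \frac{P}{8} + \frac{P^{2}}{8}$ ($D{\left(q,P \right)} = \frac{P + P P}{7 + 1} = \frac{P + P^{2}}{8} = \left(P + P^{2}\right) \frac{1}{8} = \frac{P}{8} + \frac{P^{2}}{8}$)
$\left(-39 + D{\left(L{\left(-4,5 \right)},-2 \right)}\right) \left(-49\right) = \left(-39 + \frac{1}{8} \left(-2\right) \left(1 - 2\right)\right) \left(-49\right) = \left(-39 + \frac{1}{8} \left(-2\right) \left(-1\right)\right) \left(-49\right) = \left(-39 + \frac{1}{4}\right) \left(-49\right) = \left(- \frac{155}{4}\right) \left(-49\right) = \frac{7595}{4}$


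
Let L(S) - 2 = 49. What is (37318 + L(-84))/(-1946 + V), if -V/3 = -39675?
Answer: 37369/117079 ≈ 0.31918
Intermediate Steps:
V = 119025 (V = -3*(-39675) = 119025)
L(S) = 51 (L(S) = 2 + 49 = 51)
(37318 + L(-84))/(-1946 + V) = (37318 + 51)/(-1946 + 119025) = 37369/117079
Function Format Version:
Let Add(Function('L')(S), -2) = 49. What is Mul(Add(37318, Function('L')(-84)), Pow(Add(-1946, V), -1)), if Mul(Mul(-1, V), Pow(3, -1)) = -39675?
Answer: Rational(37369, 117079) ≈ 0.31918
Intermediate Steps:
V = 119025 (V = Mul(-3, -39675) = 119025)
Function('L')(S) = 51 (Function('L')(S) = Add(2, 49) = 51)
Mul(Add(37318, Function('L')(-84)), Pow(Add(-1946, V), -1)) = Mul(Add(37318, 51), Pow(Add(-1946, 119025), -1)) = Mul(37369, Pow(117079, -1)) = Mul(37369, Rational(1, 117079)) = Rational(37369, 117079)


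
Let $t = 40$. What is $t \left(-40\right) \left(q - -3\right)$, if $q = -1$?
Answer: $-3200$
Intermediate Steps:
$t \left(-40\right) \left(q - -3\right) = 40 \left(-40\right) \left(-1 - -3\right) = - 1600 \left(-1 + 3\right) = \left(-1600\right) 2 = -3200$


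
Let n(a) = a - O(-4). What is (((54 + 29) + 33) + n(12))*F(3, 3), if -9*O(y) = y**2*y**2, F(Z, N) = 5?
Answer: 7040/9 ≈ 782.22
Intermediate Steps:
O(y) = -y**4/9 (O(y) = -y**2*y**2/9 = -y**4/9)
n(a) = 256/9 + a (n(a) = a - (-1)*(-4)**4/9 = a - (-1)*256/9 = a - 1*(-256/9) = a + 256/9 = 256/9 + a)
(((54 + 29) + 33) + n(12))*F(3, 3) = (((54 + 29) + 33) + (256/9 + 12))*5 = ((83 + 33) + 364/9)*5 = (116 + 364/9)*5 = (1408/9)*5 = 7040/9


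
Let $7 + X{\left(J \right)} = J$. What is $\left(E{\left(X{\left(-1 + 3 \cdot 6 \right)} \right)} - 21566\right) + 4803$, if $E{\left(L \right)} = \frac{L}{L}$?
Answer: $-16762$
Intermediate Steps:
$X{\left(J \right)} = -7 + J$
$E{\left(L \right)} = 1$
$\left(E{\left(X{\left(-1 + 3 \cdot 6 \right)} \right)} - 21566\right) + 4803 = \left(1 - 21566\right) + 4803 = -21565 + 4803 = -16762$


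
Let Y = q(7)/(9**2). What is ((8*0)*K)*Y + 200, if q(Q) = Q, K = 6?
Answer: 200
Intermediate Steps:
Y = 7/81 (Y = 7/(9**2) = 7/81 ≈ 0.086420)
((8*0)*K)*Y + 200 = ((8*0)*6)*(7/81) + 200 = (0*6)*(7/81) + 200 = 0*(7/81) + 200 = 0 + 200 = 200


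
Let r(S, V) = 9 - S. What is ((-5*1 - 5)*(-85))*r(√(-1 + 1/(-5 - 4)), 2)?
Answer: 7650 - 850*I*√10/3 ≈ 7650.0 - 895.98*I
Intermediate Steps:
((-5*1 - 5)*(-85))*r(√(-1 + 1/(-5 - 4)), 2) = ((-5*1 - 5)*(-85))*(9 - √(-1 + 1/(-5 - 4))) = ((-5 - 5)*(-85))*(9 - √(-1 + 1/(-9))) = (-10*(-85))*(9 - √(-1 - ⅑)) = 850*(9 - √(-10/9)) = 850*(9 - I*√10/3) = 7650 - 850*I*√10/3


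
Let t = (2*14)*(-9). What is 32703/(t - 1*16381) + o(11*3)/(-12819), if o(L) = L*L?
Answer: -145777698/71072809 ≈ -2.0511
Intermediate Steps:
t = -252 (t = 28*(-9) = -252)
o(L) = L²
32703/(t - 1*16381) + o(11*3)/(-12819) = 32703/(-252 - 1*16381) + (11*3)²/(-12819) = 32703/(-252 - 16381) + 33²*(-1/12819) = 32703/(-16633) + 1089*(-1/12819) = 32703*(-1/16633) - 363/4273 = -32703/16633 - 363/4273 = -145777698/71072809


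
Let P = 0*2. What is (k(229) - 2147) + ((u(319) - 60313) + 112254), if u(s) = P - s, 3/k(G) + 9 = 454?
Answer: 22016378/445 ≈ 49475.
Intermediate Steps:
k(G) = 3/445 (k(G) = 3/(-9 + 454) = 3/445)
P = 0
u(s) = -s (u(s) = 0 - s = -s)
(k(229) - 2147) + ((u(319) - 60313) + 112254) = (3/445 - 2147) + ((-1*319 - 60313) + 112254) = -955412/445 + ((-319 - 60313) + 112254) = -955412/445 + (-60632 + 112254) = -955412/445 + 51622 = 22016378/445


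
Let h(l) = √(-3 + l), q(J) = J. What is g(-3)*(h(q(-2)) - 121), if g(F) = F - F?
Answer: 0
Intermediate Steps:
g(F) = 0
g(-3)*(h(q(-2)) - 121) = 0*(√(-3 - 2) - 121) = 0*(√(-5) - 121) = 0*(I*√5 - 121) = 0*(-121 + I*√5) = 0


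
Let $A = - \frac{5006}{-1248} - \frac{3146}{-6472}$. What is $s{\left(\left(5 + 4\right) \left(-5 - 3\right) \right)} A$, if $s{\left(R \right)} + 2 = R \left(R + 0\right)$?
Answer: $\frac{5882386165}{252408} \approx 23305.0$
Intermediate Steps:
$s{\left(R \right)} = -2 + R^{2}$ ($s{\left(R \right)} = -2 + R \left(R + 0\right) = -2 + R R = -2 + R^{2}$)
$A = \frac{2270315}{504816}$ ($A = \left(-5006\right) \left(- \frac{1}{1248}\right) - - \frac{1573}{3236} = \frac{2503}{624} + \frac{1573}{3236} = \frac{2270315}{504816} \approx 4.4973$)
$s{\left(\left(5 + 4\right) \left(-5 - 3\right) \right)} A = \left(-2 + \left(\left(5 + 4\right) \left(-5 - 3\right)\right)^{2}\right) \frac{2270315}{504816} = \left(-2 + \left(9 \left(-8\right)\right)^{2}\right) \frac{2270315}{504816} = \left(-2 + \left(-72\right)^{2}\right) \frac{2270315}{504816} = \left(-2 + 5184\right) \frac{2270315}{504816} = 5182 \cdot \frac{2270315}{504816} = \frac{5882386165}{252408}$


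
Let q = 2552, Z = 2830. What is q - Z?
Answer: -278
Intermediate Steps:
q - Z = 2552 - 1*2830 = 2552 - 2830 = -278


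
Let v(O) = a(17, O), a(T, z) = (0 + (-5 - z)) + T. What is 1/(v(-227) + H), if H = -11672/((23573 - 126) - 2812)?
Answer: 20635/4920093 ≈ 0.0041940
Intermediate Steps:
a(T, z) = -5 + T - z (a(T, z) = (-5 - z) + T = -5 + T - z)
H = -11672/20635 (H = -11672/(23447 - 2812) = -11672/20635 ≈ -0.56564)
v(O) = 12 - O (v(O) = -5 + 17 - O = 12 - O)
1/(v(-227) + H) = 1/((12 - 1*(-227)) - 11672/20635) = 1/((12 + 227) - 11672/20635) = 1/(239 - 11672/20635) = 1/(4920093/20635) = 20635/4920093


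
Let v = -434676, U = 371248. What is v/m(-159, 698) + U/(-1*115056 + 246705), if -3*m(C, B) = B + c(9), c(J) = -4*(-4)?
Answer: 4093786982/2238033 ≈ 1829.2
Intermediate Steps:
c(J) = 16
m(C, B) = -16/3 - B/3 (m(C, B) = -(B + 16)/3 = -(16 + B)/3 = -16/3 - B/3)
v/m(-159, 698) + U/(-1*115056 + 246705) = -434676/(-16/3 - 1/3*698) + 371248/(-1*115056 + 246705) = -434676/(-16/3 - 698/3) + 371248/(-115056 + 246705) = -434676/(-238) + 371248/131649 = -434676*(-1/238) + 371248*(1/131649) = 217338/119 + 371248/131649 = 4093786982/2238033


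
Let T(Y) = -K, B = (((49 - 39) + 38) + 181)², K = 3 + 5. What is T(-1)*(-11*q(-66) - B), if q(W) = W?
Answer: 413720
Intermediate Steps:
K = 8
B = 52441 (B = ((10 + 38) + 181)² = (48 + 181)² = 229² = 52441)
T(Y) = -8 (T(Y) = -1*8 = -8)
T(-1)*(-11*q(-66) - B) = -8*(-11*(-66) - 1*52441) = -8*(726 - 52441) = -8*(-51715) = 413720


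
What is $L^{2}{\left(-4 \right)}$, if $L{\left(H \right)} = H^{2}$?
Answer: $256$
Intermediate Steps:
$L^{2}{\left(-4 \right)} = \left(\left(-4\right)^{2}\right)^{2} = 16^{2} = 256$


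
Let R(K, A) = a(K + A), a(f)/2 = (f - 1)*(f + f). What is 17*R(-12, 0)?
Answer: 10608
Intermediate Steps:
a(f) = 4*f*(-1 + f) (a(f) = 2*((f - 1)*(f + f)) = 2*((-1 + f)*(2*f)) = 2*(2*f*(-1 + f)) = 4*f*(-1 + f))
R(K, A) = 4*(A + K)*(-1 + A + K) (R(K, A) = 4*(K + A)*(-1 + (K + A)) = 4*(A + K)*(-1 + (A + K)) = 4*(A + K)*(-1 + A + K))
17*R(-12, 0) = 17*(4*(0 - 12)*(-1 + 0 - 12)) = 17*(4*(-12)*(-13)) = 17*624 = 10608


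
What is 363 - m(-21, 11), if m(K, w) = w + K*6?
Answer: 478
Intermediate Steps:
m(K, w) = w + 6*K
363 - m(-21, 11) = 363 - (11 + 6*(-21)) = 363 - (11 - 126) = 363 - 1*(-115) = 363 + 115 = 478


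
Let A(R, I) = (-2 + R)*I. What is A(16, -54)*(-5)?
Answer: 3780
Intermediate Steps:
A(R, I) = I*(-2 + R)
A(16, -54)*(-5) = -54*(-2 + 16)*(-5) = -54*14*(-5) = -756*(-5) = 3780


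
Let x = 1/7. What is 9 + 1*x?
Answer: 64/7 ≈ 9.1429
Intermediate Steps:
x = ⅐ ≈ 0.14286
9 + 1*x = 9 + 1*(⅐) = 9 + ⅐ = 64/7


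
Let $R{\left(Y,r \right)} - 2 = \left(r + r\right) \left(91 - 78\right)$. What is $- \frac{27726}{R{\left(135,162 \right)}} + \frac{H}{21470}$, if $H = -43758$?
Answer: $- \frac{194918358}{22618645} \approx -8.6176$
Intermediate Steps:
$R{\left(Y,r \right)} = 2 + 26 r$ ($R{\left(Y,r \right)} = 2 + \left(r + r\right) \left(91 - 78\right) = 2 + 2 r 13 = 2 + 26 r$)
$- \frac{27726}{R{\left(135,162 \right)}} + \frac{H}{21470} = - \frac{27726}{2 + 26 \cdot 162} - \frac{43758}{21470} = - \frac{27726}{2 + 4212} - \frac{21879}{10735} = - \frac{27726}{4214} - \frac{21879}{10735} = \left(-27726\right) \frac{1}{4214} - \frac{21879}{10735} = - \frac{13863}{2107} - \frac{21879}{10735} = - \frac{194918358}{22618645}$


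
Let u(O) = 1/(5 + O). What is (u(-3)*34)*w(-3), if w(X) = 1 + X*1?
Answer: -34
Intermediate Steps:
w(X) = 1 + X
(u(-3)*34)*w(-3) = (34/(5 - 3))*(1 - 3) = (34/2)*(-2) = ((½)*34)*(-2) = 17*(-2) = -34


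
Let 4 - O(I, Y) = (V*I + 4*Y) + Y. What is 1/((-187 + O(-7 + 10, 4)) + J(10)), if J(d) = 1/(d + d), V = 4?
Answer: -20/4299 ≈ -0.0046522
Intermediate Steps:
O(I, Y) = 4 - 5*Y - 4*I (O(I, Y) = 4 - ((4*I + 4*Y) + Y) = 4 - (4*I + 5*Y) = 4 + (-5*Y - 4*I) = 4 - 5*Y - 4*I)
J(d) = 1/(2*d)
1/((-187 + O(-7 + 10, 4)) + J(10)) = 1/((-187 + (4 - 5*4 - 4*(-7 + 10))) + (½)/10) = 1/((-187 + (4 - 20 - 4*3)) + (½)*(⅒)) = 1/((-187 + (4 - 20 - 12)) + 1/20) = 1/((-187 - 28) + 1/20) = 1/(-215 + 1/20) = 1/(-4299/20) = -20/4299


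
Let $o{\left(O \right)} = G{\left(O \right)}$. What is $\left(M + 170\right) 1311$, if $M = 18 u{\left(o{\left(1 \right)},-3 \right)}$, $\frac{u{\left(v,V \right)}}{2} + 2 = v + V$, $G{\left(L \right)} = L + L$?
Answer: $81282$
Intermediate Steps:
$G{\left(L \right)} = 2 L$
$o{\left(O \right)} = 2 O$
$u{\left(v,V \right)} = -4 + 2 V + 2 v$ ($u{\left(v,V \right)} = -4 + 2 \left(v + V\right) = -4 + 2 \left(V + v\right) = -4 + \left(2 V + 2 v\right) = -4 + 2 V + 2 v$)
$M = -108$ ($M = 18 \left(-4 + 2 \left(-3\right) + 2 \cdot 2 \cdot 1\right) = 18 \left(-4 - 6 + 2 \cdot 2\right) = 18 \left(-4 - 6 + 4\right) = 18 \left(-6\right) = -108$)
$\left(M + 170\right) 1311 = \left(-108 + 170\right) 1311 = 62 \cdot 1311 = 81282$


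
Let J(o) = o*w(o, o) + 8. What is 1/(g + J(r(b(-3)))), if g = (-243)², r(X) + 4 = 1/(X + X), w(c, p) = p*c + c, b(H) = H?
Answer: 216/12744437 ≈ 1.6949e-5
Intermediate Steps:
w(c, p) = c + c*p (w(c, p) = c*p + c = c + c*p)
r(X) = -4 + 1/(2*X) (r(X) = -4 + 1/(X + X) = -4 + 1/(2*X))
J(o) = 8 + o²*(1 + o) (J(o) = o*(o*(1 + o)) + 8 = o²*(1 + o) + 8 = 8 + o²*(1 + o))
g = 59049
1/(g + J(r(b(-3)))) = 1/(59049 + (8 + (-4 + (½)/(-3))²*(1 + (-4 + (½)/(-3))))) = 1/(59049 + (8 + (-4 + (½)*(-⅓))²*(1 + (-4 + (½)*(-⅓))))) = 1/(59049 + (8 + (-4 - ⅙)²*(1 + (-4 - ⅙)))) = 1/(59049 + (8 + (-25/6)²*(1 - 25/6))) = 1/(59049 + (8 + (625/36)*(-19/6))) = 1/(59049 + (8 - 11875/216)) = 1/(59049 - 10147/216) = 1/(12744437/216) = 216/12744437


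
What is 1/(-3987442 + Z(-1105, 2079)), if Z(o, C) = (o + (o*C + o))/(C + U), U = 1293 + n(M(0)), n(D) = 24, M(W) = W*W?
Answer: -3396/13543652537 ≈ -2.5074e-7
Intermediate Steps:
M(W) = W²
U = 1317 (U = 1293 + 24 = 1317)
Z(o, C) = (2*o + C*o)/(1317 + C) (Z(o, C) = (o + (o*C + o))/(C + 1317) = (o + (C*o + o))/(1317 + C) = (o + (o + C*o))/(1317 + C) = (2*o + C*o)/(1317 + C))
1/(-3987442 + Z(-1105, 2079)) = 1/(-3987442 - 1105*(2 + 2079)/(1317 + 2079)) = 1/(-3987442 - 1105*2081/3396) = 1/(-3987442 - 1105*1/3396*2081) = 1/(-3987442 - 2299505/3396) = 1/(-13543652537/3396) = -3396/13543652537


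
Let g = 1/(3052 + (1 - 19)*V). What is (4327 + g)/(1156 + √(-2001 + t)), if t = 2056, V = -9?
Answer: 8038233862/2147403567 - 13906979*√55/4294807134 ≈ 3.7192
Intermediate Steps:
g = 1/3214 (g = 1/(3052 + (1 - 19)*(-9)) = 1/(3052 - 18*(-9)) = 1/(3052 + 162) = 1/3214 ≈ 0.00031114)
(4327 + g)/(1156 + √(-2001 + t)) = (4327 + 1/3214)/(1156 + √(-2001 + 2056)) = 13906979/(3214*(1156 + √55))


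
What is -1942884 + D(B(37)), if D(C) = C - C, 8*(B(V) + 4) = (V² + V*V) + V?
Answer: -1942884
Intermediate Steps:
B(V) = -4 + V²/4 + V/8 (B(V) = -4 + ((V² + V*V) + V)/8 = -4 + ((V² + V²) + V)/8 = -4 + (2*V² + V)/8 = -4 + (V + 2*V²)/8 = -4 + (V²/4 + V/8) = -4 + V²/4 + V/8)
D(C) = 0
-1942884 + D(B(37)) = -1942884 + 0 = -1942884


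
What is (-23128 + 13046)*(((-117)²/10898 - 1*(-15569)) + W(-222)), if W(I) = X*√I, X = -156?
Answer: -855380325691/5449 + 1572792*I*√222 ≈ -1.5698e+8 + 2.3434e+7*I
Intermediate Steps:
W(I) = -156*√I
(-23128 + 13046)*(((-117)²/10898 - 1*(-15569)) + W(-222)) = (-23128 + 13046)*(((-117)²/10898 - 1*(-15569)) - 156*I*√222) = -10082*((13689*(1/10898) + 15569) - 156*I*√222) = -10082*((13689/10898 + 15569) - 156*I*√222) = -10082*(169684651/10898 - 156*I*√222) = -855380325691/5449 + 1572792*I*√222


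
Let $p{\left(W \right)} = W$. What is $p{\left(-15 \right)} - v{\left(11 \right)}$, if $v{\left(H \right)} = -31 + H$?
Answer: $5$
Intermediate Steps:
$p{\left(-15 \right)} - v{\left(11 \right)} = -15 - \left(-31 + 11\right) = -15 - -20 = -15 + 20 = 5$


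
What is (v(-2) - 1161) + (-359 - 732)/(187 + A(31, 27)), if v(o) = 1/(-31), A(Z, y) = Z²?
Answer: -41352637/35588 ≈ -1162.0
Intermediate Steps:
v(o) = -1/31
(v(-2) - 1161) + (-359 - 732)/(187 + A(31, 27)) = (-1/31 - 1161) + (-359 - 732)/(187 + 31²) = -35992/31 - 1091/(187 + 961) = -35992/31 - 1091/1148 = -41352637/35588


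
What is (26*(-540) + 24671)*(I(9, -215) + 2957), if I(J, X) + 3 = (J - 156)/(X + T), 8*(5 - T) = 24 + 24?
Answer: 2261607047/72 ≈ 3.1411e+7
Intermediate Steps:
T = -1 (T = 5 - (24 + 24)/8 = 5 - 1/8*48 = 5 - 6 = -1)
I(J, X) = -3 + (-156 + J)/(-1 + X) (I(J, X) = -3 + (J - 156)/(X - 1) = -3 + (-156 + J)/(-1 + X))
(26*(-540) + 24671)*(I(9, -215) + 2957) = (26*(-540) + 24671)*((-153 + 9 - 3*(-215))/(-1 - 215) + 2957) = (-14040 + 24671)*((-153 + 9 + 645)/(-216) + 2957) = 10631*(-1/216*501 + 2957) = 10631*(-167/72 + 2957) = 10631*(212737/72) = 2261607047/72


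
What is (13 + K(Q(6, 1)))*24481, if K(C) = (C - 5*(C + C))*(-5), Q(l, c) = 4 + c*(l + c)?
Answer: 12436348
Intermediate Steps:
Q(l, c) = 4 + c*(c + l)
K(C) = 45*C (K(C) = (C - 10*C)*(-5) = -9*C*(-5) = 45*C)
(13 + K(Q(6, 1)))*24481 = (13 + 45*(4 + 1² + 1*6))*24481 = (13 + 45*(4 + 1 + 6))*24481 = (13 + 45*11)*24481 = (13 + 495)*24481 = 508*24481 = 12436348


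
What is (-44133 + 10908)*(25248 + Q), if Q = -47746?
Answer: 747496050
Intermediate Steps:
(-44133 + 10908)*(25248 + Q) = (-44133 + 10908)*(25248 - 47746) = -33225*(-22498) = 747496050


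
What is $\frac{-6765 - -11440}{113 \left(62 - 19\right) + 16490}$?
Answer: $\frac{4675}{21349} \approx 0.21898$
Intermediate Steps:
$\frac{-6765 - -11440}{113 \left(62 - 19\right) + 16490} = \frac{-6765 + 11440}{113 \cdot 43 + 16490} = \frac{4675}{4859 + 16490} = \frac{4675}{21349}$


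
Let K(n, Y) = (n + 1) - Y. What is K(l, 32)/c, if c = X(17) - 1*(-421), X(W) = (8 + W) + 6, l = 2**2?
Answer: -27/452 ≈ -0.059735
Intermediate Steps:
l = 4
X(W) = 14 + W
K(n, Y) = 1 + n - Y (K(n, Y) = (1 + n) - Y = 1 + n - Y)
c = 452 (c = (14 + 17) - 1*(-421) = 31 + 421 = 452)
K(l, 32)/c = (1 + 4 - 1*32)/452 = (1 + 4 - 32)*(1/452) = -27*1/452 = -27/452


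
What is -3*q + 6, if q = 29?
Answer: -81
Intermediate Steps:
-3*q + 6 = -3*29 + 6 = -87 + 6 = -81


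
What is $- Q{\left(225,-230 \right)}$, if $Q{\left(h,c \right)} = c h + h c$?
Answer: $103500$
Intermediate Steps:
$Q{\left(h,c \right)} = 2 c h$ ($Q{\left(h,c \right)} = c h + c h = 2 c h$)
$- Q{\left(225,-230 \right)} = - 2 \left(-230\right) 225 = \left(-1\right) \left(-103500\right) = 103500$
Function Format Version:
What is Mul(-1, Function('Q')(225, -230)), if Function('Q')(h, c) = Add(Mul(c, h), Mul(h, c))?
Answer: 103500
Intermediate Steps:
Function('Q')(h, c) = Mul(2, c, h) (Function('Q')(h, c) = Add(Mul(c, h), Mul(c, h)) = Mul(2, c, h))
Mul(-1, Function('Q')(225, -230)) = Mul(-1, Mul(2, -230, 225)) = Mul(-1, -103500) = 103500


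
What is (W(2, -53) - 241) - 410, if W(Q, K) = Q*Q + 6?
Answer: -641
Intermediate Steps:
W(Q, K) = 6 + Q² (W(Q, K) = Q² + 6 = 6 + Q²)
(W(2, -53) - 241) - 410 = ((6 + 2²) - 241) - 410 = ((6 + 4) - 241) - 410 = (10 - 241) - 410 = -231 - 410 = -641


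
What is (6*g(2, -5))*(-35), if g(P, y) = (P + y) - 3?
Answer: 1260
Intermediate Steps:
g(P, y) = -3 + P + y
(6*g(2, -5))*(-35) = (6*(-3 + 2 - 5))*(-35) = (6*(-6))*(-35) = -36*(-35) = 1260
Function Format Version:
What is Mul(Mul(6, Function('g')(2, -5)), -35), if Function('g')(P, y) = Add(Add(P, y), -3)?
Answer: 1260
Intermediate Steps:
Function('g')(P, y) = Add(-3, P, y)
Mul(Mul(6, Function('g')(2, -5)), -35) = Mul(Mul(6, Add(-3, 2, -5)), -35) = Mul(Mul(6, -6), -35) = Mul(-36, -35) = 1260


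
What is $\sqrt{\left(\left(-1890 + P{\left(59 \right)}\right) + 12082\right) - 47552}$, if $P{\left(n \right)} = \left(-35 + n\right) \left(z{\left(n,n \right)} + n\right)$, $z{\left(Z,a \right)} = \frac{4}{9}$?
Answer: $\frac{70 i \sqrt{66}}{3} \approx 189.56 i$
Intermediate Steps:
$z{\left(Z,a \right)} = \frac{4}{9}$ ($z{\left(Z,a \right)} = 4 \cdot \frac{1}{9} = \frac{4}{9}$)
$P{\left(n \right)} = \left(-35 + n\right) \left(\frac{4}{9} + n\right)$
$\sqrt{\left(\left(-1890 + P{\left(59 \right)}\right) + 12082\right) - 47552} = \sqrt{\left(\left(-1890 - \left(\frac{6163}{3} - 3481\right)\right) + 12082\right) - 47552} = \sqrt{\left(\left(-1890 - - \frac{4280}{3}\right) + 12082\right) - 47552} = \sqrt{\left(\left(-1890 + \frac{4280}{3}\right) + 12082\right) - 47552} = \sqrt{\left(- \frac{1390}{3} + 12082\right) - 47552} = \sqrt{\frac{34856}{3} - 47552} = \sqrt{- \frac{107800}{3}} = \frac{70 i \sqrt{66}}{3}$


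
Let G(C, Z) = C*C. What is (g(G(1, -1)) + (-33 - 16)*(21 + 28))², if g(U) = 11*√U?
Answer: 5712100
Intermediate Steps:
G(C, Z) = C²
(g(G(1, -1)) + (-33 - 16)*(21 + 28))² = (11*√(1²) + (-33 - 16)*(21 + 28))² = (11*√1 - 49*49)² = (11*1 - 2401)² = (11 - 2401)² = (-2390)² = 5712100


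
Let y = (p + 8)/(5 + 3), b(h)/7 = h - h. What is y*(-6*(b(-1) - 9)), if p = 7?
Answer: 405/4 ≈ 101.25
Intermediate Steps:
b(h) = 0 (b(h) = 7*(h - h) = 7*0 = 0)
y = 15/8 (y = (7 + 8)/(5 + 3) = 15/8 ≈ 1.8750)
y*(-6*(b(-1) - 9)) = 15*(-6*(0 - 9))/8 = 15*(-6*(-9))/8 = (15/8)*54 = 405/4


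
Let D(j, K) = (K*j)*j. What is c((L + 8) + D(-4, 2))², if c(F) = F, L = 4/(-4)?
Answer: 1521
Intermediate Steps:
L = -1 (L = 4*(-¼) = -1)
D(j, K) = K*j²
c((L + 8) + D(-4, 2))² = ((-1 + 8) + 2*(-4)²)² = (7 + 2*16)² = (7 + 32)² = 39² = 1521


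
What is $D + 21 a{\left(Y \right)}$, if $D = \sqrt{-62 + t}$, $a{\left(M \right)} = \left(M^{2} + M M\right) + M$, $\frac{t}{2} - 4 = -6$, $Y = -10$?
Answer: $3990 + i \sqrt{66} \approx 3990.0 + 8.124 i$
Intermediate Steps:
$t = -4$ ($t = 8 + 2 \left(-6\right) = 8 - 12 = -4$)
$a{\left(M \right)} = M + 2 M^{2}$ ($a{\left(M \right)} = \left(M^{2} + M^{2}\right) + M = 2 M^{2} + M = M + 2 M^{2}$)
$D = i \sqrt{66}$ ($D = \sqrt{-62 - 4} = \sqrt{-66} = i \sqrt{66} \approx 8.124 i$)
$D + 21 a{\left(Y \right)} = i \sqrt{66} + 21 \left(- 10 \left(1 + 2 \left(-10\right)\right)\right) = i \sqrt{66} + 21 \left(- 10 \left(1 - 20\right)\right) = i \sqrt{66} + 21 \left(\left(-10\right) \left(-19\right)\right) = i \sqrt{66} + 21 \cdot 190 = i \sqrt{66} + 3990 = 3990 + i \sqrt{66}$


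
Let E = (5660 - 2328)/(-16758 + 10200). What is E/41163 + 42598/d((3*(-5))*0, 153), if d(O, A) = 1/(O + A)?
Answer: 879688826504972/134973477 ≈ 6.5175e+6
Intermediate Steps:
d(O, A) = 1/(A + O)
E = -1666/3279 (E = 3332/(-6558) = 3332*(-1/6558) = -1666/3279 ≈ -0.50808)
E/41163 + 42598/d((3*(-5))*0, 153) = -1666/3279/41163 + 42598/(1/(153 + (3*(-5))*0)) = -1666/3279*1/41163 + 42598/(1/(153 - 15*0)) = -1666/134973477 + 42598/(1/(153 + 0)) = -1666/134973477 + 42598/(1/153) = -1666/134973477 + 42598*153 = -1666/134973477 + 6517494 = 879688826504972/134973477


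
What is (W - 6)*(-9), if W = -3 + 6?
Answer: 27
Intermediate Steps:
W = 3
(W - 6)*(-9) = (3 - 6)*(-9) = -3*(-9) = 27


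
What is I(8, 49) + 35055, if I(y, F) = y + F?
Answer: 35112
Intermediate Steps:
I(y, F) = F + y
I(8, 49) + 35055 = (49 + 8) + 35055 = 57 + 35055 = 35112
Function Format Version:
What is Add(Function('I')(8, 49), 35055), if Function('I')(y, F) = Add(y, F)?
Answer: 35112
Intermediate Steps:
Function('I')(y, F) = Add(F, y)
Add(Function('I')(8, 49), 35055) = Add(Add(49, 8), 35055) = Add(57, 35055) = 35112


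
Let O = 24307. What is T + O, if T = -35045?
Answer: -10738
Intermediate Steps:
T + O = -35045 + 24307 = -10738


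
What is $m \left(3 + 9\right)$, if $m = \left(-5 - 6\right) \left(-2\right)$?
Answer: $264$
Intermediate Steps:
$m = 22$ ($m = \left(-11\right) \left(-2\right) = 22$)
$m \left(3 + 9\right) = 22 \left(3 + 9\right) = 22 \cdot 12 = 264$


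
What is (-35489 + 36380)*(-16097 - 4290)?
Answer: -18164817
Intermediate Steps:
(-35489 + 36380)*(-16097 - 4290) = 891*(-20387) = -18164817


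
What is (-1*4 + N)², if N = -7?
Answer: 121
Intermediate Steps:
(-1*4 + N)² = (-1*4 - 7)² = (-4 - 7)² = (-11)² = 121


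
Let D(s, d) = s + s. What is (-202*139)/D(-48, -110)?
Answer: 14039/48 ≈ 292.48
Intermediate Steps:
D(s, d) = 2*s
(-202*139)/D(-48, -110) = (-202*139)/((2*(-48))) = -28078/(-96) = -28078*(-1/96) = 14039/48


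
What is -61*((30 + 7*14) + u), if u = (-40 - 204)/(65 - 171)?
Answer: -421266/53 ≈ -7948.4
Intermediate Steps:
u = 122/53 (u = -244/(-106) = -244*(-1/106) = 122/53 ≈ 2.3019)
-61*((30 + 7*14) + u) = -61*((30 + 7*14) + 122/53) = -61*((30 + 98) + 122/53) = -61*(128 + 122/53) = -61*6906/53 = -421266/53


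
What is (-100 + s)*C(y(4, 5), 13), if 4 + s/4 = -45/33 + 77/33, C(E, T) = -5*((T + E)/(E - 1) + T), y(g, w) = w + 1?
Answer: 103600/11 ≈ 9418.2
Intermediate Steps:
y(g, w) = 1 + w
C(E, T) = -5*T - 5*(E + T)/(-1 + E) (C(E, T) = -5*((E + T)/(-1 + E) + T) = -5*(T + (E + T)/(-1 + E)) = -5*T - 5*(E + T)/(-1 + E))
s = -400/33 (s = -16 + 4*(-45/33 + 77/33) = -16 + 4*(-45*1/33 + 77*(1/33)) = -16 + 4*(-15/11 + 7/3) = -16 + 4*(32/33) = -16 + 128/33 = -400/33 ≈ -12.121)
(-100 + s)*C(y(4, 5), 13) = (-100 - 400/33)*(-5*(1 + 5)*(1 + 13)/(-1 + (1 + 5))) = -(-18500)*6*14/(33*(-1 + 6)) = -(-18500)*6*14/(33*5) = -3700/33*(-84) = 103600/11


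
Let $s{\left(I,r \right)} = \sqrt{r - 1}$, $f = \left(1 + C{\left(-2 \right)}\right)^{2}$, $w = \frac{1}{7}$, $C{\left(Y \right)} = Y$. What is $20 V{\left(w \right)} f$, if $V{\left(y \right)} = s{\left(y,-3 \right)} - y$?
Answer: $- \frac{20}{7} + 40 i \approx -2.8571 + 40.0 i$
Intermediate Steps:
$w = \frac{1}{7} \approx 0.14286$
$f = 1$ ($f = \left(1 - 2\right)^{2} = \left(-1\right)^{2} = 1$)
$s{\left(I,r \right)} = \sqrt{-1 + r}$
$V{\left(y \right)} = - y + 2 i$ ($V{\left(y \right)} = \sqrt{-1 - 3} - y = \sqrt{-4} - y = 2 i - y = - y + 2 i$)
$20 V{\left(w \right)} f = 20 \left(\left(-1\right) \frac{1}{7} + 2 i\right) 1 = 20 \left(- \frac{1}{7} + 2 i\right) 1 = \left(- \frac{20}{7} + 40 i\right) 1 = - \frac{20}{7} + 40 i$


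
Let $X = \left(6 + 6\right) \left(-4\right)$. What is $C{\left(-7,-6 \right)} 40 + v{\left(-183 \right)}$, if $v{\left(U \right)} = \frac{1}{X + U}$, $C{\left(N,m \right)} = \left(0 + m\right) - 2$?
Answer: $- \frac{73921}{231} \approx -320.0$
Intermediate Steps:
$C{\left(N,m \right)} = -2 + m$ ($C{\left(N,m \right)} = m - 2 = -2 + m$)
$X = -48$ ($X = 12 \left(-4\right) = -48$)
$v{\left(U \right)} = \frac{1}{-48 + U}$
$C{\left(-7,-6 \right)} 40 + v{\left(-183 \right)} = \left(-2 - 6\right) 40 + \frac{1}{-48 - 183} = \left(-8\right) 40 + \frac{1}{-231} = -320 - \frac{1}{231} = - \frac{73921}{231}$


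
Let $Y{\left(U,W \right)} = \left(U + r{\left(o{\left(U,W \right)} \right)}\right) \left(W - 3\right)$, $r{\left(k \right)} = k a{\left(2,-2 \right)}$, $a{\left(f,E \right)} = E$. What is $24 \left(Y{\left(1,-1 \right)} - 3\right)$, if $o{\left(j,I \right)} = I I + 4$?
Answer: $792$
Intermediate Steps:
$o{\left(j,I \right)} = 4 + I^{2}$ ($o{\left(j,I \right)} = I^{2} + 4 = 4 + I^{2}$)
$r{\left(k \right)} = - 2 k$ ($r{\left(k \right)} = k \left(-2\right) = - 2 k$)
$Y{\left(U,W \right)} = \left(-3 + W\right) \left(-8 + U - 2 W^{2}\right)$ ($Y{\left(U,W \right)} = \left(U - 2 \left(4 + W^{2}\right)\right) \left(W - 3\right) = \left(U - \left(8 + 2 W^{2}\right)\right) \left(-3 + W\right) = \left(-8 + U - 2 W^{2}\right) \left(-3 + W\right) = \left(-3 + W\right) \left(-8 + U - 2 W^{2}\right)$)
$24 \left(Y{\left(1,-1 \right)} - 3\right) = 24 \left(\left(24 - -8 - 3 - 2 \left(-1\right)^{3} + 6 \left(-1\right)^{2} + 1 \left(-1\right)\right) - 3\right) = 24 \left(\left(24 + 8 - 3 - -2 + 6 \cdot 1 - 1\right) - 3\right) = 24 \left(\left(24 + 8 - 3 + 2 + 6 - 1\right) - 3\right) = 24 \left(36 - 3\right) = 24 \cdot 33 = 792$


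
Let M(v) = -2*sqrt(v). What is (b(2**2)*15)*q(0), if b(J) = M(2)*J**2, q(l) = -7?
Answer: 3360*sqrt(2) ≈ 4751.8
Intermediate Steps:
b(J) = -2*sqrt(2)*J**2 (b(J) = (-2*sqrt(2))*J**2 = -2*sqrt(2)*J**2)
(b(2**2)*15)*q(0) = (-2*sqrt(2)*(2**2)**2*15)*(-7) = (-2*sqrt(2)*4**2*15)*(-7) = (-2*sqrt(2)*16*15)*(-7) = (-32*sqrt(2)*15)*(-7) = -480*sqrt(2)*(-7) = 3360*sqrt(2)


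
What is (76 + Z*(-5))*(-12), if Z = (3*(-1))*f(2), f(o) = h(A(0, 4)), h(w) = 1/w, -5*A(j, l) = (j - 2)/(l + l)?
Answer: -4512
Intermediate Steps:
A(j, l) = -(-2 + j)/(10*l) (A(j, l) = -(j - 2)/(5*(l + l)) = -(-2 + j)/(5*(2*l)) = -(-2 + j)*1/(2*l)/5 = -(-2 + j)/(10*l))
h(w) = 1/w
f(o) = 20 (f(o) = 1/((⅒)*(2 - 1*0)/4) = 1/((⅒)*(¼)*(2 + 0)) = 1/((⅒)*(¼)*2) = 1/(1/20) = 20)
Z = -60 (Z = (3*(-1))*20 = -3*20 = -60)
(76 + Z*(-5))*(-12) = (76 - 60*(-5))*(-12) = (76 + 300)*(-12) = 376*(-12) = -4512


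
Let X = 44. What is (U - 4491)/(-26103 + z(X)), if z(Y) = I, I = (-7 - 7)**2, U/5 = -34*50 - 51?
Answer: 13246/25907 ≈ 0.51129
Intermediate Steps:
U = -8755 (U = 5*(-34*50 - 51) = 5*(-1700 - 51) = 5*(-1751) = -8755)
I = 196 (I = (-14)**2 = 196)
z(Y) = 196
(U - 4491)/(-26103 + z(X)) = (-8755 - 4491)/(-26103 + 196) = -13246/(-25907) = -13246*(-1/25907) = 13246/25907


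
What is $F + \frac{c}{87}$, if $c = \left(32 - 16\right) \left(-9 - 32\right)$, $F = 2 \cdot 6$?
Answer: $\frac{388}{87} \approx 4.4598$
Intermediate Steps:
$F = 12$
$c = -656$ ($c = 16 \left(-41\right) = -656$)
$F + \frac{c}{87} = 12 + \frac{1}{87} \left(-656\right) = 12 - \frac{656}{87} = \frac{388}{87}$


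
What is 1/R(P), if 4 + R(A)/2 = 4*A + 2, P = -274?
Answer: -1/2196 ≈ -0.00045537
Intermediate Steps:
R(A) = -4 + 8*A (R(A) = -8 + 2*(4*A + 2) = -8 + 2*(2 + 4*A) = -8 + (4 + 8*A) = -4 + 8*A)
1/R(P) = 1/(-4 + 8*(-274)) = 1/(-4 - 2192) = 1/(-2196) = -1/2196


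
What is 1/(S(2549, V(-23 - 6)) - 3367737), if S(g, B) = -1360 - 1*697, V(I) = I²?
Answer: -1/3369794 ≈ -2.9675e-7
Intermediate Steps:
S(g, B) = -2057 (S(g, B) = -1360 - 697 = -2057)
1/(S(2549, V(-23 - 6)) - 3367737) = 1/(-2057 - 3367737) = 1/(-3369794) = -1/3369794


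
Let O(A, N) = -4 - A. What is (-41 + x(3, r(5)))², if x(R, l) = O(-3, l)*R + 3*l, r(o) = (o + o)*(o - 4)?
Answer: 196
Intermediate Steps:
r(o) = 2*o*(-4 + o) (r(o) = (2*o)*(-4 + o) = 2*o*(-4 + o))
x(R, l) = -R + 3*l (x(R, l) = (-4 - 1*(-3))*R + 3*l = (-4 + 3)*R + 3*l = -R + 3*l)
(-41 + x(3, r(5)))² = (-41 + (-1*3 + 3*(2*5*(-4 + 5))))² = (-41 + (-3 + 3*(2*5*1)))² = (-41 + (-3 + 3*10))² = (-41 + (-3 + 30))² = (-41 + 27)² = (-14)² = 196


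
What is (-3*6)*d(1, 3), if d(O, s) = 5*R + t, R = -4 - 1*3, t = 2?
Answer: 594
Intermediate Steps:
R = -7 (R = -4 - 3 = -7)
d(O, s) = -33 (d(O, s) = 5*(-7) + 2 = -35 + 2 = -33)
(-3*6)*d(1, 3) = -3*6*(-33) = -18*(-33) = 594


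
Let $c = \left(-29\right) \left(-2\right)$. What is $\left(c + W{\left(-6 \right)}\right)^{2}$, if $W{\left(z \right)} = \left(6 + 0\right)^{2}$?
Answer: $8836$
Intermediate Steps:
$W{\left(z \right)} = 36$ ($W{\left(z \right)} = 6^{2} = 36$)
$c = 58$
$\left(c + W{\left(-6 \right)}\right)^{2} = \left(58 + 36\right)^{2} = 94^{2} = 8836$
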